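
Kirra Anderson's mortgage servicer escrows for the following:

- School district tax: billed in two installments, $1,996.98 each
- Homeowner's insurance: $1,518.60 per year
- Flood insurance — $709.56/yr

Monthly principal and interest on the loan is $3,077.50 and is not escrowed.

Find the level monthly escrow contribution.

School district tax — $1,996.98 × 2 = $3,993.96/yr
Homeowner's insurance — $1,518.60/yr
Flood insurance — $709.56/yr
Total per year = $3,993.96 + $1,518.60 + $709.56 = $6,222.12
Base monthly escrow = $6,222.12 ÷ 12 = $518.51

$518.51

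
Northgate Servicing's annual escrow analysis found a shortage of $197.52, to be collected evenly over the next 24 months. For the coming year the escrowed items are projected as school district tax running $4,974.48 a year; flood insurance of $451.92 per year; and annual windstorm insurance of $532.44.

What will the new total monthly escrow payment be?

$504.80

School district tax: $4,974.48
Flood insurance: $451.92
Windstorm insurance: $532.44
Total annual escrow = $4,974.48 + $451.92 + $532.44 = $5,958.84
Monthly escrow = $5,958.84 / 12 = $496.57
Monthly shortage recovery: $197.52 ÷ 24 = $8.23
Adjusted monthly = $496.57 + $8.23 = $504.80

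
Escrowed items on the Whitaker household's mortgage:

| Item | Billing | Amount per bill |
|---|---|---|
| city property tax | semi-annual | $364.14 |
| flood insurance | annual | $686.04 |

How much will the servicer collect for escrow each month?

$117.86

City property tax = $364.14 × 2 = $728.28 annually
Flood insurance = $686.04 annually
Total annual escrow = $728.28 + $686.04 = $1,414.32
Monthly escrow = $1,414.32 / 12 = $117.86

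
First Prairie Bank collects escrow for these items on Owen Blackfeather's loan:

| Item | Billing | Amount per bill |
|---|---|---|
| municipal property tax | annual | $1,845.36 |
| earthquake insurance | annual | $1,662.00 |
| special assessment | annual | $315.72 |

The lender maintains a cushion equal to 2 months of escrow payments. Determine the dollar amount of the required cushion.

Municipal property tax = $1,845.36 per year
Earthquake insurance = $1,662.00 per year
Special assessment = $315.72 per year
Combined annual = $1,845.36 + $1,662.00 + $315.72 = $3,823.08
Monthly = $3,823.08 / 12 = $318.59
Required cushion = 2 × $318.59 = $637.18

$637.18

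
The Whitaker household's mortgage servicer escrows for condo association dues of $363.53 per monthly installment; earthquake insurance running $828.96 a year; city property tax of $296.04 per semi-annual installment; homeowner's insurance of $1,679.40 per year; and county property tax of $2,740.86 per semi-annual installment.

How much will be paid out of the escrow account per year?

$12,944.52

Condo association dues = $363.53 × 12 = $4,362.36 annually
Earthquake insurance = $828.96 annually
City property tax = $296.04 × 2 = $592.08 annually
Homeowner's insurance = $1,679.40 annually
County property tax = $2,740.86 × 2 = $5,481.72 annually
Total annual escrow = $4,362.36 + $828.96 + $592.08 + $1,679.40 + $5,481.72 = $12,944.52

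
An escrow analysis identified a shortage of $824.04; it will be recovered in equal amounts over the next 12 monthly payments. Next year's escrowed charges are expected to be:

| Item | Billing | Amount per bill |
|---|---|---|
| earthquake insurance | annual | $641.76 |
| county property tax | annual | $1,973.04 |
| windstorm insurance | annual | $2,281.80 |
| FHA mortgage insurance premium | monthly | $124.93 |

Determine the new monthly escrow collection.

$601.65

Earthquake insurance: $641.76 per year
County property tax: $1,973.04 per year
Windstorm insurance: $2,281.80 per year
FHA mortgage insurance premium: $124.93 × 12 = $1,499.16 per year
Annual escrow total = $6,395.76
Monthly escrow = $6,395.76 / 12 = $532.98
Monthly shortage recovery: $824.04 / 12 = $68.67
New monthly escrow = $532.98 + $68.67 = $601.65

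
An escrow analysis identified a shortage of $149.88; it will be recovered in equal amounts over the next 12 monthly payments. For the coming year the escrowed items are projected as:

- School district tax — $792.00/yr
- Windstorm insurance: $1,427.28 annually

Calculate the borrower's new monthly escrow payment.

School district tax = $792.00 per year
Windstorm insurance = $1,427.28 per year
Annual escrow total = $2,219.28
Monthly escrow = $2,219.28 ÷ 12 = $184.94
Shortage per month = $149.88 ÷ 12 = $12.49
New monthly escrow = $184.94 + $12.49 = $197.43

$197.43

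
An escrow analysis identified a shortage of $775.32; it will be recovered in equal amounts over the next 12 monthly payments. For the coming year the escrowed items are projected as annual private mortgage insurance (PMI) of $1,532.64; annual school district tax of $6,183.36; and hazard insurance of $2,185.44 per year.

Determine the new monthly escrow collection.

$889.73

Private mortgage insurance (PMI) = $1,532.64/yr
School district tax = $6,183.36/yr
Hazard insurance = $2,185.44/yr
Total per year = $1,532.64 + $6,183.36 + $2,185.44 = $9,901.44
Monthly = $9,901.44 / 12 = $825.12
Monthly shortage recovery: $775.32 / 12 = $64.61
New monthly escrow = $825.12 + $64.61 = $889.73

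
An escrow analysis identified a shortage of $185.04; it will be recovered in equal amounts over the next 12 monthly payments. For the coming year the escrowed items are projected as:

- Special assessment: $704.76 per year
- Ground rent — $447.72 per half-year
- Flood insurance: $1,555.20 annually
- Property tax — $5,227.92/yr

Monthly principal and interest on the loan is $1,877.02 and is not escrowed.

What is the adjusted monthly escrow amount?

$714.03

Special assessment: $704.76
Ground rent: $447.72 × 2 = $895.44
Flood insurance: $1,555.20
Property tax: $5,227.92
Combined annual = $8,383.32
Per month = $8,383.32 / 12 = $698.61
Shortage spread = $185.04 ÷ 12 = $15.42/mo
Adjusted monthly = $698.61 + $15.42 = $714.03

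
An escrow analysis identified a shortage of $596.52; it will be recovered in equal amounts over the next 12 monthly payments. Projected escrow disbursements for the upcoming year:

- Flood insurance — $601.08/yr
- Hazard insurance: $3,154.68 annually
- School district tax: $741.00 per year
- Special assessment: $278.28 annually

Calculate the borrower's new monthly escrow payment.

$447.63

Flood insurance — $601.08 annually
Hazard insurance — $3,154.68 annually
School district tax — $741.00 annually
Special assessment — $278.28 annually
Combined annual = $4,775.04
Base monthly escrow = $4,775.04 ÷ 12 = $397.92
Shortage spread = $596.52 ÷ 12 = $49.71/mo
Adjusted monthly = $397.92 + $49.71 = $447.63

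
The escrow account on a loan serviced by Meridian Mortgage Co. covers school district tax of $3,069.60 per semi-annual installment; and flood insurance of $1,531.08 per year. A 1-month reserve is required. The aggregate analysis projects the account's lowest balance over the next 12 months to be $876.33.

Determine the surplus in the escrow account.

School district tax = $3,069.60 × 2 = $6,139.20 annually
Flood insurance = $1,531.08 annually
Annual escrow total = $7,670.28
Monthly escrow = $7,670.28 ÷ 12 = $639.19
Required cushion = 1 × $639.19 = $639.19
Excess over cushion: $876.33 − $639.19 = $237.14

$237.14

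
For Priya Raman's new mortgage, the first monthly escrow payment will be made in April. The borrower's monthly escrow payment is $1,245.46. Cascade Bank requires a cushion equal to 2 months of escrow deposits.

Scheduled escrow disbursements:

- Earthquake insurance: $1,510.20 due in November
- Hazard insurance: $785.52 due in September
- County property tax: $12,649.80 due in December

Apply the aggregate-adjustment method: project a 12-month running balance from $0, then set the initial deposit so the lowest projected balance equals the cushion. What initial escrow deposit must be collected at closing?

$6,227.30

Cushion = 2 × $1,245.46 = $2,490.92
Trial balance (start $0, +$1,245.46 each month, − disbursements):
  Apr: +$1,245.46 → $1,245.46
  May: +$1,245.46 → $2,490.92
  Jun: +$1,245.46 → $3,736.38
  Jul: +$1,245.46 → $4,981.84
  Aug: +$1,245.46 → $6,227.30
  Sep: +$1,245.46 − $785.52 → $6,687.24
  Oct: +$1,245.46 → $7,932.70
  Nov: +$1,245.46 − $1,510.20 → $7,667.96
  Dec: +$1,245.46 − $12,649.80 → -$3,736.38
  Jan: +$1,245.46 → -$2,490.92
  Feb: +$1,245.46 → -$1,245.46
  Mar: +$1,245.46 → $0.00
Lowest trial balance = -$3,736.38 (Dec)
Initial deposit = cushion − low point = $2,490.92 − (-$3,736.38) = $6,227.30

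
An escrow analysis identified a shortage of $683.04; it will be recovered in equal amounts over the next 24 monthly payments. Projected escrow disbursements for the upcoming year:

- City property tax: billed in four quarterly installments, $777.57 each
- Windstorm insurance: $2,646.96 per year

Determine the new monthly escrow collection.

$508.23

City property tax: $777.57 × 4 = $3,110.28
Windstorm insurance: $2,646.96
Total per year = $3,110.28 + $2,646.96 = $5,757.24
Per month = $5,757.24 / 12 = $479.77
Shortage per month = $683.04 / 24 = $28.46
Adjusted monthly = $479.77 + $28.46 = $508.23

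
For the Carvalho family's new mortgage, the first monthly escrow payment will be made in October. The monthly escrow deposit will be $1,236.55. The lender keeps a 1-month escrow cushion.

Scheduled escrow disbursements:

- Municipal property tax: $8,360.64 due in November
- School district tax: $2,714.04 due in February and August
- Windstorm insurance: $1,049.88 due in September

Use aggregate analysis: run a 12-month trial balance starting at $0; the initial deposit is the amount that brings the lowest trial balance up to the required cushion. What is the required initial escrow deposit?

Cushion = 1 × $1,236.55 = $1,236.55
Trial balance (start $0, +$1,236.55 each month, − disbursements):
  Oct: +$1,236.55 → $1,236.55
  Nov: +$1,236.55 − $8,360.64 → -$5,887.54
  Dec: +$1,236.55 → -$4,650.99
  Jan: +$1,236.55 → -$3,414.44
  Feb: +$1,236.55 − $2,714.04 → -$4,891.93
  Mar: +$1,236.55 → -$3,655.38
  Apr: +$1,236.55 → -$2,418.83
  May: +$1,236.55 → -$1,182.28
  Jun: +$1,236.55 → $54.27
  Jul: +$1,236.55 → $1,290.82
  Aug: +$1,236.55 − $2,714.04 → -$186.67
  Sep: +$1,236.55 − $1,049.88 → $0.00
Lowest trial balance = -$5,887.54 (Nov)
Initial deposit = cushion − low point = $1,236.55 − (-$5,887.54) = $7,124.09

$7,124.09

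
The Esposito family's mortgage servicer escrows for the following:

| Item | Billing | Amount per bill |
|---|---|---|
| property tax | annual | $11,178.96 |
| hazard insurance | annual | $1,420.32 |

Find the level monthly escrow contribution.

Property tax — $11,178.96 annually
Hazard insurance — $1,420.32 annually
Annual escrow total = $12,599.28
Per month = $12,599.28 / 12 = $1,049.94

$1,049.94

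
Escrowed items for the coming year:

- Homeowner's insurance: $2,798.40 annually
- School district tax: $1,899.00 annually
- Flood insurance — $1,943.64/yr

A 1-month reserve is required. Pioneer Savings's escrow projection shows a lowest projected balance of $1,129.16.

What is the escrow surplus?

Homeowner's insurance = $2,798.40 annually
School district tax = $1,899.00 annually
Flood insurance = $1,943.64 annually
Yearly total = $6,641.04
Per month = $6,641.04 / 12 = $553.42
Cushion = 1 × $553.42 = $553.42
Surplus = $1,129.16 − $553.42 = $575.74

$575.74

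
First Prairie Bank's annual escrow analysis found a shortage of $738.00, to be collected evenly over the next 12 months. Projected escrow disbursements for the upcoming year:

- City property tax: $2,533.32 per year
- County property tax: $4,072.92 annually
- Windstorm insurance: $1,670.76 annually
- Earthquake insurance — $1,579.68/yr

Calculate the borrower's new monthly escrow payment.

City property tax — $2,533.32/yr
County property tax — $4,072.92/yr
Windstorm insurance — $1,670.76/yr
Earthquake insurance — $1,579.68/yr
Combined annual = $2,533.32 + $4,072.92 + $1,670.76 + $1,579.68 = $9,856.68
Monthly = $9,856.68 / 12 = $821.39
Shortage spread = $738.00 ÷ 12 = $61.50/mo
New monthly escrow = $821.39 + $61.50 = $882.89

$882.89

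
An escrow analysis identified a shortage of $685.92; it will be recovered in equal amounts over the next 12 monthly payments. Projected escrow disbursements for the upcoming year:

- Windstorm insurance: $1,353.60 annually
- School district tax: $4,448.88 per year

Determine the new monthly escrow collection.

Windstorm insurance: $1,353.60 per year
School district tax: $4,448.88 per year
Yearly total = $5,802.48
Monthly = $5,802.48 ÷ 12 = $483.54
Shortage per month = $685.92 ÷ 12 = $57.16
Adjusted monthly = $483.54 + $57.16 = $540.70

$540.70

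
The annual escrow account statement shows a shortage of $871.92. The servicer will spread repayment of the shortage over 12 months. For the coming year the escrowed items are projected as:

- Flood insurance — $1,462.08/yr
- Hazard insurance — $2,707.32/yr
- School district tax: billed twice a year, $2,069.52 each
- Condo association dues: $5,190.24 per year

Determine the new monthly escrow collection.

$1,197.55

Flood insurance = $1,462.08/yr
Hazard insurance = $2,707.32/yr
School district tax = $2,069.52 × 2 = $4,139.04/yr
Condo association dues = $5,190.24/yr
Yearly total = $1,462.08 + $2,707.32 + $4,139.04 + $5,190.24 = $13,498.68
Monthly escrow = $13,498.68 ÷ 12 = $1,124.89
Monthly shortage recovery: $871.92 ÷ 12 = $72.66
New monthly escrow = $1,124.89 + $72.66 = $1,197.55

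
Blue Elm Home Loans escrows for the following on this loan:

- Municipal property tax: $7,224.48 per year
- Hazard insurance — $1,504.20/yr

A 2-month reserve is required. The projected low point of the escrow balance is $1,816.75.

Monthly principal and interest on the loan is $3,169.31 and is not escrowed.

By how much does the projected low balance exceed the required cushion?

$361.97

Municipal property tax: $7,224.48 annually
Hazard insurance: $1,504.20 annually
Yearly total = $8,728.68
Monthly escrow = $8,728.68 / 12 = $727.39
Required reserve = 2 × $727.39 = $1,454.78
Surplus = $1,816.75 − $1,454.78 = $361.97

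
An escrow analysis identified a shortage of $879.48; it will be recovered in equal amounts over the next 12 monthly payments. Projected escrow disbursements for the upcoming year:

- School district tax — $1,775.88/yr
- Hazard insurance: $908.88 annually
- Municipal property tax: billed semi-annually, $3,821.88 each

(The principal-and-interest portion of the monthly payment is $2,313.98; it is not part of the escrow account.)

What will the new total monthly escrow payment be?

$934.00

School district tax = $1,775.88
Hazard insurance = $908.88
Municipal property tax = $3,821.88 × 2 = $7,643.76
Annual escrow total = $1,775.88 + $908.88 + $7,643.76 = $10,328.52
Per month = $10,328.52 ÷ 12 = $860.71
Shortage spread = $879.48 / 12 = $73.29/mo
New monthly escrow = $860.71 + $73.29 = $934.00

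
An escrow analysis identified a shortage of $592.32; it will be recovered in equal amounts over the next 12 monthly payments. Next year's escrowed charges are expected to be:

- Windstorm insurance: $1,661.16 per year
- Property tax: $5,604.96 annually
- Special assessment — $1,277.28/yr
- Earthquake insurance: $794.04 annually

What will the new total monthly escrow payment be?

Windstorm insurance — $1,661.16 annually
Property tax — $5,604.96 annually
Special assessment — $1,277.28 annually
Earthquake insurance — $794.04 annually
Total per year = $1,661.16 + $5,604.96 + $1,277.28 + $794.04 = $9,337.44
Monthly = $9,337.44 ÷ 12 = $778.12
Shortage per month = $592.32 ÷ 12 = $49.36
New monthly escrow = $778.12 + $49.36 = $827.48

$827.48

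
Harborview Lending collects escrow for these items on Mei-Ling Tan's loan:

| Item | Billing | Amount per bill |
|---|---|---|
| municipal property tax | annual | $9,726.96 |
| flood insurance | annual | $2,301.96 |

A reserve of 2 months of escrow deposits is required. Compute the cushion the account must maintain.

$2,004.82

Municipal property tax: $9,726.96
Flood insurance: $2,301.96
Total per year = $12,028.92
Per month = $12,028.92 ÷ 12 = $1,002.41
Reserve = 2 × $1,002.41 = $2,004.82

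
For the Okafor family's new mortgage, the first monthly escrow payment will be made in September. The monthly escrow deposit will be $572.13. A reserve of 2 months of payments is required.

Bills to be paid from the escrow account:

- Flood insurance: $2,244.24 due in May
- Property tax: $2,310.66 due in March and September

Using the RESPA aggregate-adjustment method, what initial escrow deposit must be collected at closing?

Cushion = 2 × $572.13 = $1,144.26
Trial balance (start $0, +$572.13 each month, − disbursements):
  Sep: +$572.13 − $2,310.66 → -$1,738.53
  Oct: +$572.13 → -$1,166.40
  Nov: +$572.13 → -$594.27
  Dec: +$572.13 → -$22.14
  Jan: +$572.13 → $549.99
  Feb: +$572.13 → $1,122.12
  Mar: +$572.13 − $2,310.66 → -$616.41
  Apr: +$572.13 → -$44.28
  May: +$572.13 − $2,244.24 → -$1,716.39
  Jun: +$572.13 → -$1,144.26
  Jul: +$572.13 → -$572.13
  Aug: +$572.13 → $0.00
Lowest trial balance = -$1,738.53 (Sep)
Initial deposit = cushion − low point = $1,144.26 − (-$1,738.53) = $2,882.79

$2,882.79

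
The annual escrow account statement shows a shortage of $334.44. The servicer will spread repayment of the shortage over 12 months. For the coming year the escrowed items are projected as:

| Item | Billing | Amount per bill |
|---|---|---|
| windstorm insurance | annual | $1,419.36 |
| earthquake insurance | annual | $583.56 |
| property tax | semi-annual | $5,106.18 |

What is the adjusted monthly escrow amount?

$1,045.81

Windstorm insurance: $1,419.36 per year
Earthquake insurance: $583.56 per year
Property tax: $5,106.18 × 2 = $10,212.36 per year
Total annual escrow = $1,419.36 + $583.56 + $10,212.36 = $12,215.28
Monthly escrow = $12,215.28 / 12 = $1,017.94
Shortage per month = $334.44 ÷ 12 = $27.87
New monthly escrow = $1,017.94 + $27.87 = $1,045.81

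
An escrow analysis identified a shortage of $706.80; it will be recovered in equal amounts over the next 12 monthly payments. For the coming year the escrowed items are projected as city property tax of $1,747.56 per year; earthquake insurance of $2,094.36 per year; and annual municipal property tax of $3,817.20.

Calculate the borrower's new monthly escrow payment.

City property tax: $1,747.56
Earthquake insurance: $2,094.36
Municipal property tax: $3,817.20
Annual escrow total = $1,747.56 + $2,094.36 + $3,817.20 = $7,659.12
Base monthly escrow = $7,659.12 / 12 = $638.26
Shortage spread = $706.80 / 12 = $58.90/mo
Adjusted monthly = $638.26 + $58.90 = $697.16

$697.16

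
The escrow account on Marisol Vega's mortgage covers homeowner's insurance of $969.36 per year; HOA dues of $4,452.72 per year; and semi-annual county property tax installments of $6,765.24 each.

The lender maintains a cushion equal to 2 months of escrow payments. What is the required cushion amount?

$3,158.76

Homeowner's insurance — $969.36/yr
HOA dues — $4,452.72/yr
County property tax — $6,765.24 × 2 = $13,530.48/yr
Annual escrow total = $969.36 + $4,452.72 + $13,530.48 = $18,952.56
Base monthly escrow = $18,952.56 ÷ 12 = $1,579.38
Required cushion = 2 × $1,579.38 = $3,158.76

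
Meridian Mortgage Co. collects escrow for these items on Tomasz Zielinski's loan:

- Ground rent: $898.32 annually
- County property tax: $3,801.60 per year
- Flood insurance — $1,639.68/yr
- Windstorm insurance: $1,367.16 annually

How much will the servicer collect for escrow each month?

Ground rent = $898.32
County property tax = $3,801.60
Flood insurance = $1,639.68
Windstorm insurance = $1,367.16
Combined annual = $898.32 + $3,801.60 + $1,639.68 + $1,367.16 = $7,706.76
Per month = $7,706.76 ÷ 12 = $642.23

$642.23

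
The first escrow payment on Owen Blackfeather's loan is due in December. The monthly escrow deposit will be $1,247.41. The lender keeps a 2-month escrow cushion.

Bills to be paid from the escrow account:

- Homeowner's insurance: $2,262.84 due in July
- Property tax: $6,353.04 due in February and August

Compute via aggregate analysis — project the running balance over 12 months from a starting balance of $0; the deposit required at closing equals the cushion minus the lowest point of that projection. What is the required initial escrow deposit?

Cushion = 2 × $1,247.41 = $2,494.82
Trial balance (start $0, +$1,247.41 each month, − disbursements):
  Dec: +$1,247.41 → $1,247.41
  Jan: +$1,247.41 → $2,494.82
  Feb: +$1,247.41 − $6,353.04 → -$2,610.81
  Mar: +$1,247.41 → -$1,363.40
  Apr: +$1,247.41 → -$115.99
  May: +$1,247.41 → $1,131.42
  Jun: +$1,247.41 → $2,378.83
  Jul: +$1,247.41 − $2,262.84 → $1,363.40
  Aug: +$1,247.41 − $6,353.04 → -$3,742.23
  Sep: +$1,247.41 → -$2,494.82
  Oct: +$1,247.41 → -$1,247.41
  Nov: +$1,247.41 → $0.00
Lowest trial balance = -$3,742.23 (Aug)
Initial deposit = cushion − low point = $2,494.82 − (-$3,742.23) = $6,237.05

$6,237.05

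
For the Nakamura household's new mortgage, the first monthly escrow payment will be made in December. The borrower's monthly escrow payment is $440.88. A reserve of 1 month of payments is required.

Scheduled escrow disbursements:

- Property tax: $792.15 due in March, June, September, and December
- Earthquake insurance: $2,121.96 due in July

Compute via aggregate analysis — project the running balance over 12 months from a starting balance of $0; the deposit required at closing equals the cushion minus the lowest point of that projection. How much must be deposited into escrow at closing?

$1,412.25

Cushion = 1 × $440.88 = $440.88
Trial balance (start $0, +$440.88 each month, − disbursements):
  Dec: +$440.88 − $792.15 → -$351.27
  Jan: +$440.88 → $89.61
  Feb: +$440.88 → $530.49
  Mar: +$440.88 − $792.15 → $179.22
  Apr: +$440.88 → $620.10
  May: +$440.88 → $1,060.98
  Jun: +$440.88 − $792.15 → $709.71
  Jul: +$440.88 − $2,121.96 → -$971.37
  Aug: +$440.88 → -$530.49
  Sep: +$440.88 − $792.15 → -$881.76
  Oct: +$440.88 → -$440.88
  Nov: +$440.88 → $0.00
Lowest trial balance = -$971.37 (Jul)
Initial deposit = cushion − low point = $440.88 − (-$971.37) = $1,412.25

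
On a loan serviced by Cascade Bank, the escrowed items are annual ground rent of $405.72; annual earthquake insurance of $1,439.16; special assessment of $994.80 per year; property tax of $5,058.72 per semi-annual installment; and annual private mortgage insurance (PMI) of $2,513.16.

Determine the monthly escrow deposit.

Ground rent: $405.72
Earthquake insurance: $1,439.16
Special assessment: $994.80
Property tax: $5,058.72 × 2 = $10,117.44
Private mortgage insurance (PMI): $2,513.16
Annual escrow total = $405.72 + $1,439.16 + $994.80 + $10,117.44 + $2,513.16 = $15,470.28
Monthly = $15,470.28 ÷ 12 = $1,289.19

$1,289.19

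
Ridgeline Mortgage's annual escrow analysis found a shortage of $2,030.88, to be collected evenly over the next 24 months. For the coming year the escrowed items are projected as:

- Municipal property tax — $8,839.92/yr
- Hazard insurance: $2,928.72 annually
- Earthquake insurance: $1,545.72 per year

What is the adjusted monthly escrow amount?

$1,194.15

Municipal property tax = $8,839.92 annually
Hazard insurance = $2,928.72 annually
Earthquake insurance = $1,545.72 annually
Total annual escrow = $13,314.36
Monthly escrow = $13,314.36 / 12 = $1,109.53
Monthly shortage recovery: $2,030.88 / 24 = $84.62
New monthly escrow = $1,109.53 + $84.62 = $1,194.15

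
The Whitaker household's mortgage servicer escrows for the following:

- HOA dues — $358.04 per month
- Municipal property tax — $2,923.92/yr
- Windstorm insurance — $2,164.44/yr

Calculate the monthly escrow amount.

$782.07

HOA dues — $358.04 × 12 = $4,296.48 annually
Municipal property tax — $2,923.92 annually
Windstorm insurance — $2,164.44 annually
Annual escrow total = $4,296.48 + $2,923.92 + $2,164.44 = $9,384.84
Monthly = $9,384.84 / 12 = $782.07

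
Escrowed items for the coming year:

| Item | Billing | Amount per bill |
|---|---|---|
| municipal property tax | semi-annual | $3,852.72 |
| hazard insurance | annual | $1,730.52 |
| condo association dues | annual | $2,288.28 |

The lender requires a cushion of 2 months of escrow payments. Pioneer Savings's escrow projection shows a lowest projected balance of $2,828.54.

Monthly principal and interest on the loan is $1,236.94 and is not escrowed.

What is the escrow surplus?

Municipal property tax — $3,852.72 × 2 = $7,705.44
Hazard insurance — $1,730.52
Condo association dues — $2,288.28
Total per year = $7,705.44 + $1,730.52 + $2,288.28 = $11,724.24
Per month = $11,724.24 / 12 = $977.02
Cushion = 2 × $977.02 = $1,954.04
Surplus = $2,828.54 − $1,954.04 = $874.50

$874.50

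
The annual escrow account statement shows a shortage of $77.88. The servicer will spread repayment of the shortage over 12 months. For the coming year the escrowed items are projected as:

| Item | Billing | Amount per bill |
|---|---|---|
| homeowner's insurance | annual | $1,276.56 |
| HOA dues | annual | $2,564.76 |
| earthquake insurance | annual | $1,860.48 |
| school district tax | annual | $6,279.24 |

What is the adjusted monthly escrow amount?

Homeowner's insurance — $1,276.56
HOA dues — $2,564.76
Earthquake insurance — $1,860.48
School district tax — $6,279.24
Total per year = $11,981.04
Monthly = $11,981.04 / 12 = $998.42
Shortage per month = $77.88 / 12 = $6.49
New monthly escrow = $998.42 + $6.49 = $1,004.91

$1,004.91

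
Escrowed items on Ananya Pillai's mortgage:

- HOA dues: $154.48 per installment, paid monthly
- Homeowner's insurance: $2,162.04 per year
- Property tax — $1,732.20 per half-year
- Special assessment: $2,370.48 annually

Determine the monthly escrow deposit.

$820.89

HOA dues = $154.48 × 12 = $1,853.76
Homeowner's insurance = $2,162.04
Property tax = $1,732.20 × 2 = $3,464.40
Special assessment = $2,370.48
Yearly total = $1,853.76 + $2,162.04 + $3,464.40 + $2,370.48 = $9,850.68
Monthly = $9,850.68 ÷ 12 = $820.89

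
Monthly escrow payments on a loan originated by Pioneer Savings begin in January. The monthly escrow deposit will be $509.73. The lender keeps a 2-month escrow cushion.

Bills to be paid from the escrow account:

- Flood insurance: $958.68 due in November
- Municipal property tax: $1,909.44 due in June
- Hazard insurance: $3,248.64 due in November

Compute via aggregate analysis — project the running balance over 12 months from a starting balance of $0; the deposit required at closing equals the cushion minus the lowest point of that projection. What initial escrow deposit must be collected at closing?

Cushion = 2 × $509.73 = $1,019.46
Trial balance (start $0, +$509.73 each month, − disbursements):
  Jan: +$509.73 → $509.73
  Feb: +$509.73 → $1,019.46
  Mar: +$509.73 → $1,529.19
  Apr: +$509.73 → $2,038.92
  May: +$509.73 → $2,548.65
  Jun: +$509.73 − $1,909.44 → $1,148.94
  Jul: +$509.73 → $1,658.67
  Aug: +$509.73 → $2,168.40
  Sep: +$509.73 → $2,678.13
  Oct: +$509.73 → $3,187.86
  Nov: +$509.73 − $4,207.32 → -$509.73
  Dec: +$509.73 → $0.00
Lowest trial balance = -$509.73 (Nov)
Initial deposit = cushion − low point = $1,019.46 − (-$509.73) = $1,529.19

$1,529.19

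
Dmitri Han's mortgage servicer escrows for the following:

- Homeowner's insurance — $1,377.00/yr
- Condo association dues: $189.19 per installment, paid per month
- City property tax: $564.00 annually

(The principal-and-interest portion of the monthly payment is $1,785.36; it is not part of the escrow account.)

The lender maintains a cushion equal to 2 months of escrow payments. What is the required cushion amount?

Homeowner's insurance — $1,377.00 annually
Condo association dues — $189.19 × 12 = $2,270.28 annually
City property tax — $564.00 annually
Total annual escrow = $4,211.28
Monthly escrow = $4,211.28 / 12 = $350.94
Cushion = 2 × $350.94 = $701.88

$701.88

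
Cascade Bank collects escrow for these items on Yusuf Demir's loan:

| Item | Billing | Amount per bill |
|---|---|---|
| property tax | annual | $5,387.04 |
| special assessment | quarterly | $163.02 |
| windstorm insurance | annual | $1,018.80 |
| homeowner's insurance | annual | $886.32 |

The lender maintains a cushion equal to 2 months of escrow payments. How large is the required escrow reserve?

$1,324.04

Property tax — $5,387.04 annually
Special assessment — $163.02 × 4 = $652.08 annually
Windstorm insurance — $1,018.80 annually
Homeowner's insurance — $886.32 annually
Yearly total = $7,944.24
Per month = $7,944.24 / 12 = $662.02
Reserve = 2 × $662.02 = $1,324.04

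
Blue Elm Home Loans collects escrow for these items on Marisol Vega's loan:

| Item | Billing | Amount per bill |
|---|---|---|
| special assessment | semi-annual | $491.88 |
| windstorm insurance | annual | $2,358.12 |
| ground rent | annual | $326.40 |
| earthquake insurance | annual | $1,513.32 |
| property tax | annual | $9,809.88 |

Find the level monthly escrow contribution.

Special assessment = $491.88 × 2 = $983.76 per year
Windstorm insurance = $2,358.12 per year
Ground rent = $326.40 per year
Earthquake insurance = $1,513.32 per year
Property tax = $9,809.88 per year
Total annual escrow = $983.76 + $2,358.12 + $326.40 + $1,513.32 + $9,809.88 = $14,991.48
Monthly = $14,991.48 ÷ 12 = $1,249.29

$1,249.29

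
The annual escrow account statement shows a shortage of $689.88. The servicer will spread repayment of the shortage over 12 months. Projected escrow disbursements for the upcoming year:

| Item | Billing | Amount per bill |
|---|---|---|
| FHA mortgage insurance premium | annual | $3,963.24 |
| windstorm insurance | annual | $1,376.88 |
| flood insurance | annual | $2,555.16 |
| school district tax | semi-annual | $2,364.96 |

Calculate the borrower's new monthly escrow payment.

$1,109.59

FHA mortgage insurance premium — $3,963.24/yr
Windstorm insurance — $1,376.88/yr
Flood insurance — $2,555.16/yr
School district tax — $2,364.96 × 2 = $4,729.92/yr
Total per year = $12,625.20
Base monthly escrow = $12,625.20 ÷ 12 = $1,052.10
Shortage spread = $689.88 ÷ 12 = $57.49/mo
Adjusted monthly = $1,052.10 + $57.49 = $1,109.59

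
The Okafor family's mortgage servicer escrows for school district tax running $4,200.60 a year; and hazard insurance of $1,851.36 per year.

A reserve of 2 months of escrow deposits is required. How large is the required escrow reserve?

School district tax: $4,200.60 per year
Hazard insurance: $1,851.36 per year
Total annual escrow = $6,051.96
Monthly escrow = $6,051.96 ÷ 12 = $504.33
Cushion = 2 × $504.33 = $1,008.66

$1,008.66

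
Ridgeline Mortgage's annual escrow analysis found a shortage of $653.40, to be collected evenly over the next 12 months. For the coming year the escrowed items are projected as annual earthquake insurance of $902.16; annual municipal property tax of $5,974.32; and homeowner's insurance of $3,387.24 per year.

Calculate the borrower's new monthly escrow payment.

Earthquake insurance: $902.16 annually
Municipal property tax: $5,974.32 annually
Homeowner's insurance: $3,387.24 annually
Yearly total = $10,263.72
Monthly escrow = $10,263.72 / 12 = $855.31
Shortage per month = $653.40 / 12 = $54.45
Adjusted monthly = $855.31 + $54.45 = $909.76

$909.76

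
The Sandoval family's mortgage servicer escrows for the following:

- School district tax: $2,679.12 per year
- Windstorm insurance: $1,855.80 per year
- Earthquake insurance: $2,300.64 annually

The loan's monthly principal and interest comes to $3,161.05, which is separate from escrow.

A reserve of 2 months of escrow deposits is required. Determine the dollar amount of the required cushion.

School district tax = $2,679.12
Windstorm insurance = $1,855.80
Earthquake insurance = $2,300.64
Combined annual = $2,679.12 + $1,855.80 + $2,300.64 = $6,835.56
Base monthly escrow = $6,835.56 ÷ 12 = $569.63
Cushion = 2 × $569.63 = $1,139.26

$1,139.26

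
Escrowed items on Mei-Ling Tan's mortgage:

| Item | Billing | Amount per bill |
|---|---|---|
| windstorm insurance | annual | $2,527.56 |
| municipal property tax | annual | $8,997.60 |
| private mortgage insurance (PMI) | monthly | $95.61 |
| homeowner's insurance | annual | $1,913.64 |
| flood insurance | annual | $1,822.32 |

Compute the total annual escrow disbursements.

Windstorm insurance — $2,527.56 per year
Municipal property tax — $8,997.60 per year
Private mortgage insurance (PMI) — $95.61 × 12 = $1,147.32 per year
Homeowner's insurance — $1,913.64 per year
Flood insurance — $1,822.32 per year
Annual escrow total = $16,408.44

$16,408.44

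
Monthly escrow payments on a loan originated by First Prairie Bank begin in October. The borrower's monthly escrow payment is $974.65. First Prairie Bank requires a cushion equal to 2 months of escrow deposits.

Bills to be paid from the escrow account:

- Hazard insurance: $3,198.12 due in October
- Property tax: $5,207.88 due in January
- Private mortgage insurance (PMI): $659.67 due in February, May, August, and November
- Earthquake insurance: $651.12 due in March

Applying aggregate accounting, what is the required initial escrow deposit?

Cushion = 2 × $974.65 = $1,949.30
Trial balance (start $0, +$974.65 each month, − disbursements):
  Oct: +$974.65 − $3,198.12 → -$2,223.47
  Nov: +$974.65 − $659.67 → -$1,908.49
  Dec: +$974.65 → -$933.84
  Jan: +$974.65 − $5,207.88 → -$5,167.07
  Feb: +$974.65 − $659.67 → -$4,852.09
  Mar: +$974.65 − $651.12 → -$4,528.56
  Apr: +$974.65 → -$3,553.91
  May: +$974.65 − $659.67 → -$3,238.93
  Jun: +$974.65 → -$2,264.28
  Jul: +$974.65 → -$1,289.63
  Aug: +$974.65 − $659.67 → -$974.65
  Sep: +$974.65 → $0.00
Lowest trial balance = -$5,167.07 (Jan)
Initial deposit = cushion − low point = $1,949.30 − (-$5,167.07) = $7,116.37

$7,116.37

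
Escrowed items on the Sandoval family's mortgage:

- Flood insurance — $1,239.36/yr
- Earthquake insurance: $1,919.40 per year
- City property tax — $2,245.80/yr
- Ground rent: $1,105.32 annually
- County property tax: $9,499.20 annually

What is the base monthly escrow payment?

$1,334.09

Flood insurance — $1,239.36 per year
Earthquake insurance — $1,919.40 per year
City property tax — $2,245.80 per year
Ground rent — $1,105.32 per year
County property tax — $9,499.20 per year
Total per year = $1,239.36 + $1,919.40 + $2,245.80 + $1,105.32 + $9,499.20 = $16,009.08
Monthly escrow = $16,009.08 ÷ 12 = $1,334.09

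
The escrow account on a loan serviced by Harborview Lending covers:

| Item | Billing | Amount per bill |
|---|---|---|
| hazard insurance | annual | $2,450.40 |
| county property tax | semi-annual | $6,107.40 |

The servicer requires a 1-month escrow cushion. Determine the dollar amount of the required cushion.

$1,222.10

Hazard insurance = $2,450.40/yr
County property tax = $6,107.40 × 2 = $12,214.80/yr
Total annual escrow = $2,450.40 + $12,214.80 = $14,665.20
Monthly escrow = $14,665.20 / 12 = $1,222.10
Reserve = 1 × $1,222.10 = $1,222.10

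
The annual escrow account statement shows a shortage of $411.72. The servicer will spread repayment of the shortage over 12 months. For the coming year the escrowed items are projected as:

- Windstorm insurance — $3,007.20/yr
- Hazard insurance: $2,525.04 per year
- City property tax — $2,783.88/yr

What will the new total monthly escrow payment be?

Windstorm insurance = $3,007.20/yr
Hazard insurance = $2,525.04/yr
City property tax = $2,783.88/yr
Total annual escrow = $3,007.20 + $2,525.04 + $2,783.88 = $8,316.12
Per month = $8,316.12 / 12 = $693.01
Shortage per month = $411.72 / 12 = $34.31
New monthly escrow = $693.01 + $34.31 = $727.32

$727.32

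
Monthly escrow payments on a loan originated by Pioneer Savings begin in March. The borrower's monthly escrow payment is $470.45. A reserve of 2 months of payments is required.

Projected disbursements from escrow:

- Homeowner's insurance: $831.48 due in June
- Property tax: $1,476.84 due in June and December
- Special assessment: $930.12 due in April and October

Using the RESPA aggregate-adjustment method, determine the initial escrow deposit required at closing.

$2,297.54

Cushion = 2 × $470.45 = $940.90
Trial balance (start $0, +$470.45 each month, − disbursements):
  Mar: +$470.45 → $470.45
  Apr: +$470.45 − $930.12 → $10.78
  May: +$470.45 → $481.23
  Jun: +$470.45 − $2,308.32 → -$1,356.64
  Jul: +$470.45 → -$886.19
  Aug: +$470.45 → -$415.74
  Sep: +$470.45 → $54.71
  Oct: +$470.45 − $930.12 → -$404.96
  Nov: +$470.45 → $65.49
  Dec: +$470.45 − $1,476.84 → -$940.90
  Jan: +$470.45 → -$470.45
  Feb: +$470.45 → $0.00
Lowest trial balance = -$1,356.64 (Jun)
Initial deposit = cushion − low point = $940.90 − (-$1,356.64) = $2,297.54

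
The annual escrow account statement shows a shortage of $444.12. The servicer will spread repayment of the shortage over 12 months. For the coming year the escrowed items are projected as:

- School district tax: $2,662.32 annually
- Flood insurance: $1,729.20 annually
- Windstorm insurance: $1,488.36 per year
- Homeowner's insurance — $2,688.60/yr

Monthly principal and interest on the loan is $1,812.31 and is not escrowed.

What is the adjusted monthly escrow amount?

School district tax: $2,662.32 annually
Flood insurance: $1,729.20 annually
Windstorm insurance: $1,488.36 annually
Homeowner's insurance: $2,688.60 annually
Total annual escrow = $2,662.32 + $1,729.20 + $1,488.36 + $2,688.60 = $8,568.48
Monthly = $8,568.48 / 12 = $714.04
Monthly shortage recovery: $444.12 / 12 = $37.01
Adjusted monthly = $714.04 + $37.01 = $751.05

$751.05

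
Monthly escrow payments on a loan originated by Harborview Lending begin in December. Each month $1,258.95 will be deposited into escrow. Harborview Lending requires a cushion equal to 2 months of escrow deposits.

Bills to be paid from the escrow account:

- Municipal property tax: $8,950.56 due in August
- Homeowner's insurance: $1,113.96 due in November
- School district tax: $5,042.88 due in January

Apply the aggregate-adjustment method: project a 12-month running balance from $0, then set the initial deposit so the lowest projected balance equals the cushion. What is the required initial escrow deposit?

$5,180.79

Cushion = 2 × $1,258.95 = $2,517.90
Trial balance (start $0, +$1,258.95 each month, − disbursements):
  Dec: +$1,258.95 → $1,258.95
  Jan: +$1,258.95 − $5,042.88 → -$2,524.98
  Feb: +$1,258.95 → -$1,266.03
  Mar: +$1,258.95 → -$7.08
  Apr: +$1,258.95 → $1,251.87
  May: +$1,258.95 → $2,510.82
  Jun: +$1,258.95 → $3,769.77
  Jul: +$1,258.95 → $5,028.72
  Aug: +$1,258.95 − $8,950.56 → -$2,662.89
  Sep: +$1,258.95 → -$1,403.94
  Oct: +$1,258.95 → -$144.99
  Nov: +$1,258.95 − $1,113.96 → $0.00
Lowest trial balance = -$2,662.89 (Aug)
Initial deposit = cushion − low point = $2,517.90 − (-$2,662.89) = $5,180.79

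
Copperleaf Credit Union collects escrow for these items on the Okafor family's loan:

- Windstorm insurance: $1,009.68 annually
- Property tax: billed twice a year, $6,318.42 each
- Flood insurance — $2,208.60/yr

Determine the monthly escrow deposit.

$1,321.26

Windstorm insurance = $1,009.68 per year
Property tax = $6,318.42 × 2 = $12,636.84 per year
Flood insurance = $2,208.60 per year
Total per year = $15,855.12
Base monthly escrow = $15,855.12 ÷ 12 = $1,321.26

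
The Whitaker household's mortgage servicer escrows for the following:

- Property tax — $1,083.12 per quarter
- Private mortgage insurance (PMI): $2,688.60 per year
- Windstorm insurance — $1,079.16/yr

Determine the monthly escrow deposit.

Property tax: $1,083.12 × 4 = $4,332.48 annually
Private mortgage insurance (PMI): $2,688.60 annually
Windstorm insurance: $1,079.16 annually
Yearly total = $8,100.24
Base monthly escrow = $8,100.24 / 12 = $675.02

$675.02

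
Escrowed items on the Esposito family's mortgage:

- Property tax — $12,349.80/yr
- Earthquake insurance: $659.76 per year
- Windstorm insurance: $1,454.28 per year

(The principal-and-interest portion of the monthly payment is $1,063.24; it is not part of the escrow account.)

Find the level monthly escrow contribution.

$1,205.32

Property tax = $12,349.80
Earthquake insurance = $659.76
Windstorm insurance = $1,454.28
Total annual escrow = $14,463.84
Monthly escrow = $14,463.84 ÷ 12 = $1,205.32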